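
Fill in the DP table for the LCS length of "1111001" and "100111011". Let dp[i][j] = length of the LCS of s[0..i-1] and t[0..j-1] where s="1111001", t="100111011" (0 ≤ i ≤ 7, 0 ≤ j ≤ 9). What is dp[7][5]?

   ''  1  0  0  1  1  1  0  1  1
''  0  0  0  0  0  0  0  0  0  0
 1  0  1  1  1  1  1  1  1  1  1
 1  0  1  1  1  2  2  2  2  2  2
 1  0  1  1  1  2  3  3  3  3  3
 1  0  1  1  1  2  3  4  4  4  4
 0  0  1  2  2  2  3  4  5  5  5
 0  0  1  2  3  3  3  4  5  5  5
 1  0  1  2  3  4  4  4  5  6  6

4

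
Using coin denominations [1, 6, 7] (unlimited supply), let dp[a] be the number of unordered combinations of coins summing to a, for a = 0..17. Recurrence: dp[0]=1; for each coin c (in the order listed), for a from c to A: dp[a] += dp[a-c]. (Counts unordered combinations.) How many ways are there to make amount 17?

after  coin     0     1     2     3     4     5     6     7     8     9    10    11    12    13    14    15    16    17
          1     1     1     1     1     1     1     1     1     1     1     1     1     1     1     1     1     1     1
          6     1     1     1     1     1     1     2     2     2     2     2     2     3     3     3     3     3     3
          7     1     1     1     1     1     1     2     3     3     3     3     3     4     5     6     6     6     6

6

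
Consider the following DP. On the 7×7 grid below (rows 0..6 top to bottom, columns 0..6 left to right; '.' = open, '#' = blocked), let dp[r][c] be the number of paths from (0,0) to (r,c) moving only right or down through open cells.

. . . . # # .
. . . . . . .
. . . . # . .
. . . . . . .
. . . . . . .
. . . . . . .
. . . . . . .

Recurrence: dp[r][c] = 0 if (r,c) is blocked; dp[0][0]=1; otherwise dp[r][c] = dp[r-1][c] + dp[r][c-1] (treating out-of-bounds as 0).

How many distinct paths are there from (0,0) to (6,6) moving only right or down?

686

r\c   0   1   2   3   4   5   6
  0   1   1   1   1   0   0   0
  1   1   2   3   4   4   4   4
  2   1   3   6  10   0   4   8
  3   1   4  10  20  20  24  32
  4   1   5  15  35  55  79 111
  5   1   6  21  56 111 190 301
  6   1   7  28  84 195 385 686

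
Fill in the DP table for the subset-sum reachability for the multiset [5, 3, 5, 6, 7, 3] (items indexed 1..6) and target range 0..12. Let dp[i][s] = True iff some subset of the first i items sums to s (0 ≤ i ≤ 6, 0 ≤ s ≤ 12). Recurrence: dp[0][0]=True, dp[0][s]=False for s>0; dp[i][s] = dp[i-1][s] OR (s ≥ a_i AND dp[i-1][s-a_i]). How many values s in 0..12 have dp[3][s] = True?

i\s   0   1   2   3   4   5   6   7   8   9  10  11  12
  0   T   F   F   F   F   F   F   F   F   F   F   F   F
  1   T   F   F   F   F   T   F   F   F   F   F   F   F
  2   T   F   F   T   F   T   F   F   T   F   F   F   F
  3   T   F   F   T   F   T   F   F   T   F   T   F   F
  4   T   F   F   T   F   T   T   F   T   T   T   T   F
  5   T   F   F   T   F   T   T   T   T   T   T   T   T
  6   T   F   F   T   F   T   T   T   T   T   T   T   T

5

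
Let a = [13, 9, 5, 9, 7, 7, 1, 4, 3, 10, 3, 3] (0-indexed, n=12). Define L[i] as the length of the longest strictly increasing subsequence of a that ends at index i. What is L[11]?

   i    0    1    2    3    4    5    6    7    8    9   10   11
a[i]   13    9    5    9    7    7    1    4    3   10    3    3
L[i]    1    1    1    2    2    2    1    2    2    3    2    2

2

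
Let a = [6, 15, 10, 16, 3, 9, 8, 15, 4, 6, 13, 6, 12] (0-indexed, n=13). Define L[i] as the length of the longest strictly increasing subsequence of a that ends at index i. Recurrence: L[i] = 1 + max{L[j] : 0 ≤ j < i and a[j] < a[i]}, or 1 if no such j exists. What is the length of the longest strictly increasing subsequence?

   i    0    1    2    3    4    5    6    7    8    9   10   11   12
a[i]    6   15   10   16    3    9    8   15    4    6   13    6   12
L[i]    1    2    2    3    1    2    2    3    2    3    4    3    4

4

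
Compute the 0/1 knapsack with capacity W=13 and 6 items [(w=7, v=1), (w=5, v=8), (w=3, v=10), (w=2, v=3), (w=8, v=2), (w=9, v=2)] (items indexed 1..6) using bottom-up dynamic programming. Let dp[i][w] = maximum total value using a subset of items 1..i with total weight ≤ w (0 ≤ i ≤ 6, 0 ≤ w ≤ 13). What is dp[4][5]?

13

i\w   0   1   2   3   4   5   6   7   8   9  10  11  12  13
  0   0   0   0   0   0   0   0   0   0   0   0   0   0   0
  1   0   0   0   0   0   0   0   1   1   1   1   1   1   1
  2   0   0   0   0   0   8   8   8   8   8   8   8   9   9
  3   0   0   0  10  10  10  10  10  18  18  18  18  18  18
  4   0   0   3  10  10  13  13  13  18  18  21  21  21  21
  5   0   0   3  10  10  13  13  13  18  18  21  21  21  21
  6   0   0   3  10  10  13  13  13  18  18  21  21  21  21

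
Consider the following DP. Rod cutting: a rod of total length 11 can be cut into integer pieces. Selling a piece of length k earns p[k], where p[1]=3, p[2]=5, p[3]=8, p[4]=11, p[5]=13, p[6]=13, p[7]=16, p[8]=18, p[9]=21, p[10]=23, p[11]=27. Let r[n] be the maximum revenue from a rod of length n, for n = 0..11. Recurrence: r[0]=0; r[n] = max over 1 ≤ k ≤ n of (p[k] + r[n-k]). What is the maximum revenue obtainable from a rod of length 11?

33

   n    0    1    2    3    4    5    6    7    8    9   10   11
r[n]    0    3    6    9   12   15   18   21   24   27   30   33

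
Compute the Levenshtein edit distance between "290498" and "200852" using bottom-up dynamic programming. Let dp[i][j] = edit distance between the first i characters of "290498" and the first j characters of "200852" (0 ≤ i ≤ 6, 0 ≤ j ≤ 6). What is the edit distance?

   ''  2  0  0  8  5  2
''  0  1  2  3  4  5  6
 2  1  0  1  2  3  4  5
 9  2  1  1  2  3  4  5
 0  3  2  1  1  2  3  4
 4  4  3  2  2  2  3  4
 9  5  4  3  3  3  3  4
 8  6  5  4  4  3  4  4

4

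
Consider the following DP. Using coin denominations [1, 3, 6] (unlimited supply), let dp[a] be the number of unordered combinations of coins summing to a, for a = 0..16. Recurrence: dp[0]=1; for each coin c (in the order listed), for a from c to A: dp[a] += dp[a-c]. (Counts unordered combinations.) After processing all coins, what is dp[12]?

9

after  coin     0     1     2     3     4     5     6     7     8     9    10    11    12    13    14    15    16
          1     1     1     1     1     1     1     1     1     1     1     1     1     1     1     1     1     1
          3     1     1     1     2     2     2     3     3     3     4     4     4     5     5     5     6     6
          6     1     1     1     2     2     2     4     4     4     6     6     6     9     9     9    12    12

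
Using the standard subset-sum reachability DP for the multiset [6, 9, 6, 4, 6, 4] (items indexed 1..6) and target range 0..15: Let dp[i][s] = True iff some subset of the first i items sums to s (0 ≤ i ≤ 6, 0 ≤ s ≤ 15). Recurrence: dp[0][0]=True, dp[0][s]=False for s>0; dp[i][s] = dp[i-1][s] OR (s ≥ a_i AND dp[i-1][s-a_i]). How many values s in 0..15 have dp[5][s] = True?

i\s   0   1   2   3   4   5   6   7   8   9  10  11  12  13  14  15
  0   T   F   F   F   F   F   F   F   F   F   F   F   F   F   F   F
  1   T   F   F   F   F   F   T   F   F   F   F   F   F   F   F   F
  2   T   F   F   F   F   F   T   F   F   T   F   F   F   F   F   T
  3   T   F   F   F   F   F   T   F   F   T   F   F   T   F   F   T
  4   T   F   F   F   T   F   T   F   F   T   T   F   T   T   F   T
  5   T   F   F   F   T   F   T   F   F   T   T   F   T   T   F   T
  6   T   F   F   F   T   F   T   F   T   T   T   F   T   T   T   T

8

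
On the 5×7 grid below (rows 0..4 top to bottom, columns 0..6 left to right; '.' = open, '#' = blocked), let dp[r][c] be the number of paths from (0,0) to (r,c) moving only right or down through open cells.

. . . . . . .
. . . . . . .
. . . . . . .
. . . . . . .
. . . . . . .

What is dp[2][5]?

21

r\c   0   1   2   3   4   5   6
  0   1   1   1   1   1   1   1
  1   1   2   3   4   5   6   7
  2   1   3   6  10  15  21  28
  3   1   4  10  20  35  56  84
  4   1   5  15  35  70 126 210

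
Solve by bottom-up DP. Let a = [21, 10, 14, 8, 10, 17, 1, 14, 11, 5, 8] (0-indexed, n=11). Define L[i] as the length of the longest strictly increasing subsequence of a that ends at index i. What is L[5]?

3

   i    0    1    2    3    4    5    6    7    8    9   10
a[i]   21   10   14    8   10   17    1   14   11    5    8
L[i]    1    1    2    1    2    3    1    3    3    2    3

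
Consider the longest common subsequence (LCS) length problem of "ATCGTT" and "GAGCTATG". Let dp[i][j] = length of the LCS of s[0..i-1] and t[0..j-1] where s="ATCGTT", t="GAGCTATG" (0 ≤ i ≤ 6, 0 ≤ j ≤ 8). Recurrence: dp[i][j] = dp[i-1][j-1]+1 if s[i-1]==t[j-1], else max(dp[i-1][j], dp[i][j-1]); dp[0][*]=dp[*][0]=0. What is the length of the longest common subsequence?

4

   ''  G  A  G  C  T  A  T  G
''  0  0  0  0  0  0  0  0  0
 A  0  0  1  1  1  1  1  1  1
 T  0  0  1  1  1  2  2  2  2
 C  0  0  1  1  2  2  2  2  2
 G  0  1  1  2  2  2  2  2  3
 T  0  1  1  2  2  3  3  3  3
 T  0  1  1  2  2  3  3  4  4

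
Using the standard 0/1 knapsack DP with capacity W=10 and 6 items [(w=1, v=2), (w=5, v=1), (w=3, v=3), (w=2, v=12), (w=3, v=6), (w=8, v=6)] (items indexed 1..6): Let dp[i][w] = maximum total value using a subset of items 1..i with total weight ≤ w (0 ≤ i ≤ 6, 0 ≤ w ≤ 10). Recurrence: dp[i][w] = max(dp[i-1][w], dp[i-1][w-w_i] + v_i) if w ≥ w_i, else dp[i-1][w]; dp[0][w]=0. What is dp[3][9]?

6

i\w   0   1   2   3   4   5   6   7   8   9  10
  0   0   0   0   0   0   0   0   0   0   0   0
  1   0   2   2   2   2   2   2   2   2   2   2
  2   0   2   2   2   2   2   3   3   3   3   3
  3   0   2   2   3   5   5   5   5   5   6   6
  4   0   2  12  14  14  15  17  17  17  17  17
  5   0   2  12  14  14  18  20  20  21  23  23
  6   0   2  12  14  14  18  20  20  21  23  23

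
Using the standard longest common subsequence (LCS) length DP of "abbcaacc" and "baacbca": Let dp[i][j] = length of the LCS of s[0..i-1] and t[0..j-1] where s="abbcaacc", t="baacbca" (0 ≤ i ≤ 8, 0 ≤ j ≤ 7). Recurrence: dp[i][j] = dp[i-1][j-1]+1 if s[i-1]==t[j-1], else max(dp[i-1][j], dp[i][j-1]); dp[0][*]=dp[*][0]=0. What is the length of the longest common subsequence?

   ''  b  a  a  c  b  c  a
''  0  0  0  0  0  0  0  0
 a  0  0  1  1  1  1  1  1
 b  0  1  1  1  1  2  2  2
 b  0  1  1  1  1  2  2  2
 c  0  1  1  1  2  2  3  3
 a  0  1  2  2  2  2  3  4
 a  0  1  2  3  3  3  3  4
 c  0  1  2  3  4  4  4  4
 c  0  1  2  3  4  4  5  5

5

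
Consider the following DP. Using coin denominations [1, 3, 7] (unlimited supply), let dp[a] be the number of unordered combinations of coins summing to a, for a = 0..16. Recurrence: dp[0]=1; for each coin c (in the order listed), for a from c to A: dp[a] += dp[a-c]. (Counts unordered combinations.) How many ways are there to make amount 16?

11

after  coin     0     1     2     3     4     5     6     7     8     9    10    11    12    13    14    15    16
          1     1     1     1     1     1     1     1     1     1     1     1     1     1     1     1     1     1
          3     1     1     1     2     2     2     3     3     3     4     4     4     5     5     5     6     6
          7     1     1     1     2     2     2     3     4     4     5     6     6     7     8     9    10    11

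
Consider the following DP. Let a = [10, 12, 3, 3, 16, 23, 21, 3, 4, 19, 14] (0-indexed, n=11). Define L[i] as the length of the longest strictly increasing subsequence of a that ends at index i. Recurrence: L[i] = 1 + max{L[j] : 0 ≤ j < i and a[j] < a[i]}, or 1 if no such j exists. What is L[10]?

   i    0    1    2    3    4    5    6    7    8    9   10
a[i]   10   12    3    3   16   23   21    3    4   19   14
L[i]    1    2    1    1    3    4    4    1    2    4    3

3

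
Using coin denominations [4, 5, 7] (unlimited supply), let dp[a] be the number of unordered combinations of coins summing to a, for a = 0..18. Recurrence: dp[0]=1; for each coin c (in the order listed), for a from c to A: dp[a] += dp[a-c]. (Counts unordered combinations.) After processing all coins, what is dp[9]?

after  coin     0     1     2     3     4     5     6     7     8     9    10    11    12    13    14    15    16    17    18
          4     1     0     0     0     1     0     0     0     1     0     0     0     1     0     0     0     1     0     0
          5     1     0     0     0     1     1     0     0     1     1     1     0     1     1     1     1     1     1     1
          7     1     0     0     0     1     1     0     1     1     1     1     1     2     1     2     2     2     2     2

1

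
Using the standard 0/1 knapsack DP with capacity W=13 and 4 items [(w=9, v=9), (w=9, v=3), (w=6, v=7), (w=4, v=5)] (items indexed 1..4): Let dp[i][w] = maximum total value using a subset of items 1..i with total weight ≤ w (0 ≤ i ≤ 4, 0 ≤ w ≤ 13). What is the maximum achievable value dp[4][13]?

14

i\w   0   1   2   3   4   5   6   7   8   9  10  11  12  13
  0   0   0   0   0   0   0   0   0   0   0   0   0   0   0
  1   0   0   0   0   0   0   0   0   0   9   9   9   9   9
  2   0   0   0   0   0   0   0   0   0   9   9   9   9   9
  3   0   0   0   0   0   0   7   7   7   9   9   9   9   9
  4   0   0   0   0   5   5   7   7   7   9  12  12  12  14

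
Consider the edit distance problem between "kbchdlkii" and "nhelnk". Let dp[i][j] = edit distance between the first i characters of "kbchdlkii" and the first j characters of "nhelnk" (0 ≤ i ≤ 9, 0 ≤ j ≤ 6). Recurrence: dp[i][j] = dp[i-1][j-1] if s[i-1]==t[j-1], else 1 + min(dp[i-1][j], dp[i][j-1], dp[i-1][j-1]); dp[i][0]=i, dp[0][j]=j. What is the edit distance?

   ''  n  h  e  l  n  k
''  0  1  2  3  4  5  6
 k  1  1  2  3  4  5  5
 b  2  2  2  3  4  5  6
 c  3  3  3  3  4  5  6
 h  4  4  3  4  4  5  6
 d  5  5  4  4  5  5  6
 l  6  6  5  5  4  5  6
 k  7  7  6  6  5  5  5
 i  8  8  7  7  6  6  6
 i  9  9  8  8  7  7  7

7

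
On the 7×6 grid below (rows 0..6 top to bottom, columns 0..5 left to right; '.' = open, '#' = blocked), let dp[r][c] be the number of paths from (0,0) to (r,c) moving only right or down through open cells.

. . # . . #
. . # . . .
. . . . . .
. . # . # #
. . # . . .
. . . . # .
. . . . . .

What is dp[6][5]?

r\c   0   1   2   3   4   5
  0   1   1   0   0   0   0
  1   1   2   0   0   0   0
  2   1   3   3   3   3   3
  3   1   4   0   3   0   0
  4   1   5   0   3   3   3
  5   1   6   6   9   0   3
  6   1   7  13  22  22  25

25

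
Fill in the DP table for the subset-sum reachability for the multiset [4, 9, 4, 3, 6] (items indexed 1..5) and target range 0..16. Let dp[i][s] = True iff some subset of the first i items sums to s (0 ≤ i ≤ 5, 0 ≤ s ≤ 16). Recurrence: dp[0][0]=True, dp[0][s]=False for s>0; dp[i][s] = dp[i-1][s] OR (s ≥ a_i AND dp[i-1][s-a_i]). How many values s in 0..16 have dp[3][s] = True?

5

i\s   0   1   2   3   4   5   6   7   8   9  10  11  12  13  14  15  16
  0   T   F   F   F   F   F   F   F   F   F   F   F   F   F   F   F   F
  1   T   F   F   F   T   F   F   F   F   F   F   F   F   F   F   F   F
  2   T   F   F   F   T   F   F   F   F   T   F   F   F   T   F   F   F
  3   T   F   F   F   T   F   F   F   T   T   F   F   F   T   F   F   F
  4   T   F   F   T   T   F   F   T   T   T   F   T   T   T   F   F   T
  5   T   F   F   T   T   F   T   T   T   T   T   T   T   T   T   T   T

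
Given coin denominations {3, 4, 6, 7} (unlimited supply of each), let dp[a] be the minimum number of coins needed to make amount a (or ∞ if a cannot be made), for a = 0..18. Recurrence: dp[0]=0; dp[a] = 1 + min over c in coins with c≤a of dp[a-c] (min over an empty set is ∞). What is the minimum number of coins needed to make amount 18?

3

 a  0  1  2  3  4  5  6  7  8  9 10 11 12 13 14 15 16 17 18
dp  0  -  -  1  1  -  1  1  2  2  2  2  2  2  2  3  3  3  3
(- denotes ∞ / unreachable)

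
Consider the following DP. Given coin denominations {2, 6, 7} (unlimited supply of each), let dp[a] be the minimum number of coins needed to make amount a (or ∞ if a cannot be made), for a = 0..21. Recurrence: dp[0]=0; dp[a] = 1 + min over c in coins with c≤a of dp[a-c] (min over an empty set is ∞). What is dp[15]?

3

 a  0  1  2  3  4  5  6  7  8  9 10 11 12 13 14 15 16 17 18 19 20 21
dp  0  -  1  -  2  -  1  1  2  2  3  3  2  2  2  3  3  4  3  3  3  3
(- denotes ∞ / unreachable)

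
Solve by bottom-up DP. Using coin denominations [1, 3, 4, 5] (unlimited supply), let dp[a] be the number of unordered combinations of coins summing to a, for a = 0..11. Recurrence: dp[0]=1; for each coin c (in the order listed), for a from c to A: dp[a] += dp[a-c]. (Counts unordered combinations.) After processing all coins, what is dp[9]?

10

after  coin     0     1     2     3     4     5     6     7     8     9    10    11
          1     1     1     1     1     1     1     1     1     1     1     1     1
          3     1     1     1     2     2     2     3     3     3     4     4     4
          4     1     1     1     2     3     3     4     5     6     7     8     9
          5     1     1     1     2     3     4     5     6     8    10    12    14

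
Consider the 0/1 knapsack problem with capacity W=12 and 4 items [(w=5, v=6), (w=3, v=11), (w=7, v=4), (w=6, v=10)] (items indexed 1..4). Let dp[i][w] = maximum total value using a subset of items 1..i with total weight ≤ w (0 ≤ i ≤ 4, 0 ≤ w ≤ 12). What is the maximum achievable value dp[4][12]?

i\w   0   1   2   3   4   5   6   7   8   9  10  11  12
  0   0   0   0   0   0   0   0   0   0   0   0   0   0
  1   0   0   0   0   0   6   6   6   6   6   6   6   6
  2   0   0   0  11  11  11  11  11  17  17  17  17  17
  3   0   0   0  11  11  11  11  11  17  17  17  17  17
  4   0   0   0  11  11  11  11  11  17  21  21  21  21

21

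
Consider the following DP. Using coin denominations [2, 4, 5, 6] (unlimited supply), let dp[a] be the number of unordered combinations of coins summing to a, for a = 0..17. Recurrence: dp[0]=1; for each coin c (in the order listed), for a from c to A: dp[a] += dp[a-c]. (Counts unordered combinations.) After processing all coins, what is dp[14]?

10

after  coin     0     1     2     3     4     5     6     7     8     9    10    11    12    13    14    15    16    17
          2     1     0     1     0     1     0     1     0     1     0     1     0     1     0     1     0     1     0
          4     1     0     1     0     2     0     2     0     3     0     3     0     4     0     4     0     5     0
          5     1     0     1     0     2     1     2     1     3     2     4     2     5     3     6     4     7     5
          6     1     0     1     0     2     1     3     1     4     2     6     3     8     4    10     6    13     8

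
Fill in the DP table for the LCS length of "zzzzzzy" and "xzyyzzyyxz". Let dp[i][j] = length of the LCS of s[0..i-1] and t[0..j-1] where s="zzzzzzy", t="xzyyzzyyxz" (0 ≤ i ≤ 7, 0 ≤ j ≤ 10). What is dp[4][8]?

   ''  x  z  y  y  z  z  y  y  x  z
''  0  0  0  0  0  0  0  0  0  0  0
 z  0  0  1  1  1  1  1  1  1  1  1
 z  0  0  1  1  1  2  2  2  2  2  2
 z  0  0  1  1  1  2  3  3  3  3  3
 z  0  0  1  1  1  2  3  3  3  3  4
 z  0  0  1  1  1  2  3  3  3  3  4
 z  0  0  1  1  1  2  3  3  3  3  4
 y  0  0  1  2  2  2  3  4  4  4  4

3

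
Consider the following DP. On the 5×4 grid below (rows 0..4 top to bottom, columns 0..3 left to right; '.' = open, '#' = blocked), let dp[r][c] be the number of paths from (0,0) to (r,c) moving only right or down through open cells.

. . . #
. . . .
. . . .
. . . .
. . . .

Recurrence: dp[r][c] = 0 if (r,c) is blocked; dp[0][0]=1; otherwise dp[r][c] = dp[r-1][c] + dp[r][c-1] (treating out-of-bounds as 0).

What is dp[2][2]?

6

r\c   0   1   2   3
  0   1   1   1   0
  1   1   2   3   3
  2   1   3   6   9
  3   1   4  10  19
  4   1   5  15  34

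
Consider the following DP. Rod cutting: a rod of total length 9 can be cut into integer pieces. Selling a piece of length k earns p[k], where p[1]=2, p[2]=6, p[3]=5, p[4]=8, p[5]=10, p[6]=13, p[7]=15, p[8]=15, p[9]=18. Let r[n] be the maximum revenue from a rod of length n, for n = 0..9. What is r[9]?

26

   n    0    1    2    3    4    5    6    7    8    9
r[n]    0    2    6    8   12   14   18   20   24   26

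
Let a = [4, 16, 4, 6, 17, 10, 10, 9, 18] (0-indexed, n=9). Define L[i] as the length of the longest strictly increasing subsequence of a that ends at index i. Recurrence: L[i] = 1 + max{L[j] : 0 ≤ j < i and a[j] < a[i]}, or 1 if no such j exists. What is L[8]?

4

   i    0    1    2    3    4    5    6    7    8
a[i]    4   16    4    6   17   10   10    9   18
L[i]    1    2    1    2    3    3    3    3    4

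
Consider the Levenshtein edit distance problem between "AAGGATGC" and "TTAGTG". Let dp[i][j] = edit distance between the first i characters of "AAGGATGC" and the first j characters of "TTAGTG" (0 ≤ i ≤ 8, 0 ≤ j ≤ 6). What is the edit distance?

   ''  T  T  A  G  T  G
''  0  1  2  3  4  5  6
 A  1  1  2  2  3  4  5
 A  2  2  2  2  3  4  5
 G  3  3  3  3  2  3  4
 G  4  4  4  4  3  3  3
 A  5  5  5  4  4  4  4
 T  6  5  5  5  5  4  5
 G  7  6  6  6  5  5  4
 C  8  7  7  7  6  6  5

5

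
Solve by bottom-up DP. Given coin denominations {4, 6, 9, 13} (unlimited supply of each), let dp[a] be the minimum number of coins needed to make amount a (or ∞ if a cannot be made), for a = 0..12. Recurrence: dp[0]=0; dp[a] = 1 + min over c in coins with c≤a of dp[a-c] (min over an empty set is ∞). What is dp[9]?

 a  0  1  2  3  4  5  6  7  8  9 10 11 12
dp  0  -  -  -  1  -  1  -  2  1  2  -  2
(- denotes ∞ / unreachable)

1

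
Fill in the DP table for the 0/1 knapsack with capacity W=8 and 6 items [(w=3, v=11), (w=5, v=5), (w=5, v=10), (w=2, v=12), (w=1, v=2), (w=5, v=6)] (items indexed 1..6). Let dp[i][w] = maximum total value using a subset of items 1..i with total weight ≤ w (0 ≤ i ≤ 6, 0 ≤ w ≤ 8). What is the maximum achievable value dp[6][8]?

i\w   0   1   2   3   4   5   6   7   8
  0   0   0   0   0   0   0   0   0   0
  1   0   0   0  11  11  11  11  11  11
  2   0   0   0  11  11  11  11  11  16
  3   0   0   0  11  11  11  11  11  21
  4   0   0  12  12  12  23  23  23  23
  5   0   2  12  14  14  23  25  25  25
  6   0   2  12  14  14  23  25  25  25

25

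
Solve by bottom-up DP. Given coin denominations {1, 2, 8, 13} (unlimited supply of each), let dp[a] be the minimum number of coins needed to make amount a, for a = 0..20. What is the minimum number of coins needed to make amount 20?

 a  0  1  2  3  4  5  6  7  8  9 10 11 12 13 14 15 16 17 18 19 20
dp  0  1  1  2  2  3  3  4  1  2  2  3  3  1  2  2  2  3  3  4  4

4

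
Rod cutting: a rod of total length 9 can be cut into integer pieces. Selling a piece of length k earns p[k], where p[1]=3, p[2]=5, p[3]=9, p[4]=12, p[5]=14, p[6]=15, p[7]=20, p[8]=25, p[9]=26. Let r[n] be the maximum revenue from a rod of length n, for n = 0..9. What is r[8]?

25

   n    0    1    2    3    4    5    6    7    8    9
r[n]    0    3    6    9   12   15   18   21   25   28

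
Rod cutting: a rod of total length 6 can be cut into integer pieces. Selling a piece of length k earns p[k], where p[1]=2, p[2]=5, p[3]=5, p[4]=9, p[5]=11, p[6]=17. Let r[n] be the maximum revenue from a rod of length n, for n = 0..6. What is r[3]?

   n    0    1    2    3    4    5    6
r[n]    0    2    5    7   10   12   17

7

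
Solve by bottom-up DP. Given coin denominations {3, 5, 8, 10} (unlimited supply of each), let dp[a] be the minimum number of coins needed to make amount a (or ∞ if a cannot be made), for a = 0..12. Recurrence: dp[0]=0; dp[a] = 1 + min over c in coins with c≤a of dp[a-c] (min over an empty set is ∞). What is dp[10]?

 a  0  1  2  3  4  5  6  7  8  9 10 11 12
dp  0  -  -  1  -  1  2  -  1  3  1  2  4
(- denotes ∞ / unreachable)

1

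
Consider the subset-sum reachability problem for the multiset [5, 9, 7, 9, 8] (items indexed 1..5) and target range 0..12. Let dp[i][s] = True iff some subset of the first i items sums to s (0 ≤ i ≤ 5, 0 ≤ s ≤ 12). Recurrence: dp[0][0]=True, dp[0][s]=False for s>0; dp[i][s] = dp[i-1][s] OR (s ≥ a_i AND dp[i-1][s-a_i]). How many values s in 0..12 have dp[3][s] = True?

5

i\s   0   1   2   3   4   5   6   7   8   9  10  11  12
  0   T   F   F   F   F   F   F   F   F   F   F   F   F
  1   T   F   F   F   F   T   F   F   F   F   F   F   F
  2   T   F   F   F   F   T   F   F   F   T   F   F   F
  3   T   F   F   F   F   T   F   T   F   T   F   F   T
  4   T   F   F   F   F   T   F   T   F   T   F   F   T
  5   T   F   F   F   F   T   F   T   T   T   F   F   T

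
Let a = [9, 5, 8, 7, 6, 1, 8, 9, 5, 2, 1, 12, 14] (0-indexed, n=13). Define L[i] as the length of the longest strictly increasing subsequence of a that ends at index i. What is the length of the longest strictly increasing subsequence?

6

   i    0    1    2    3    4    5    6    7    8    9   10   11   12
a[i]    9    5    8    7    6    1    8    9    5    2    1   12   14
L[i]    1    1    2    2    2    1    3    4    2    2    1    5    6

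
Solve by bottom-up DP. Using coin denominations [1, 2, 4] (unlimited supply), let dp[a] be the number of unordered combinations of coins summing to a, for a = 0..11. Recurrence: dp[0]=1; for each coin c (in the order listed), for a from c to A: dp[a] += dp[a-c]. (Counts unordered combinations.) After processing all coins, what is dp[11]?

12

after  coin     0     1     2     3     4     5     6     7     8     9    10    11
          1     1     1     1     1     1     1     1     1     1     1     1     1
          2     1     1     2     2     3     3     4     4     5     5     6     6
          4     1     1     2     2     4     4     6     6     9     9    12    12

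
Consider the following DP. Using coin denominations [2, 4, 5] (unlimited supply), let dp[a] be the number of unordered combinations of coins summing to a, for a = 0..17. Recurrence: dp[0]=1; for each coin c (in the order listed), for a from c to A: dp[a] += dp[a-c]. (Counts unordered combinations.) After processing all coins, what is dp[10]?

after  coin     0     1     2     3     4     5     6     7     8     9    10    11    12    13    14    15    16    17
          2     1     0     1     0     1     0     1     0     1     0     1     0     1     0     1     0     1     0
          4     1     0     1     0     2     0     2     0     3     0     3     0     4     0     4     0     5     0
          5     1     0     1     0     2     1     2     1     3     2     4     2     5     3     6     4     7     5

4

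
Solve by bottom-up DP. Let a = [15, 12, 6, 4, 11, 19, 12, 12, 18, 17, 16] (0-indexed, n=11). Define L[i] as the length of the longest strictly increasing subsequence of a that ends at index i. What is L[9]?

4

   i    0    1    2    3    4    5    6    7    8    9   10
a[i]   15   12    6    4   11   19   12   12   18   17   16
L[i]    1    1    1    1    2    3    3    3    4    4    4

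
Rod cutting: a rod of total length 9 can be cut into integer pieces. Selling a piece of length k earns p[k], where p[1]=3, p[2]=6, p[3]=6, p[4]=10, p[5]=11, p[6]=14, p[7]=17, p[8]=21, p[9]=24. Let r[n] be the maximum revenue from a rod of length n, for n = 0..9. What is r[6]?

18

   n    0    1    2    3    4    5    6    7    8    9
r[n]    0    3    6    9   12   15   18   21   24   27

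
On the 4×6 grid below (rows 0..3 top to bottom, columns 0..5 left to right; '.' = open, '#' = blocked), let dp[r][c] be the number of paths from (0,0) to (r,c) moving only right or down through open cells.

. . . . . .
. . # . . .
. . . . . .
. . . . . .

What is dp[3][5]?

26

r\c   0   1   2   3   4   5
  0   1   1   1   1   1   1
  1   1   2   0   1   2   3
  2   1   3   3   4   6   9
  3   1   4   7  11  17  26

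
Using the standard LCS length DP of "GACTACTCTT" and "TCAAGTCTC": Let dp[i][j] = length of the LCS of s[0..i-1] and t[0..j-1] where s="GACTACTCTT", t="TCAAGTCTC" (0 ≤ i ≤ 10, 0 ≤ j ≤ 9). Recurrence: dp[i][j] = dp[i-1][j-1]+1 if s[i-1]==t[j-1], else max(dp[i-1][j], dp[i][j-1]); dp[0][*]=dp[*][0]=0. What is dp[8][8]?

4

   ''  T  C  A  A  G  T  C  T  C
''  0  0  0  0  0  0  0  0  0  0
 G  0  0  0  0  0  1  1  1  1  1
 A  0  0  0  1  1  1  1  1  1  1
 C  0  0  1  1  1  1  1  2  2  2
 T  0  1  1  1  1  1  2  2  3  3
 A  0  1  1  2  2  2  2  2  3  3
 C  0  1  2  2  2  2  2  3  3  4
 T  0  1  2  2  2  2  3  3  4  4
 C  0  1  2  2  2  2  3  4  4  5
 T  0  1  2  2  2  2  3  4  5  5
 T  0  1  2  2  2  2  3  4  5  5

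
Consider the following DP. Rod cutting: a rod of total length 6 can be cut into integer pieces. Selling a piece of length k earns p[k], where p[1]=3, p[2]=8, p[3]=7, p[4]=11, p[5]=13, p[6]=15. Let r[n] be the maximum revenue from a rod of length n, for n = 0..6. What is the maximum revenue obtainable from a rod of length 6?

24

   n    0    1    2    3    4    5    6
r[n]    0    3    8   11   16   19   24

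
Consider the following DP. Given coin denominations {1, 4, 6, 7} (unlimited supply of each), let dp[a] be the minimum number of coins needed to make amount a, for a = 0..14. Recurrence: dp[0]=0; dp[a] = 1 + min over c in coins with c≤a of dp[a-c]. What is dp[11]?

 a  0  1  2  3  4  5  6  7  8  9 10 11 12 13 14
dp  0  1  2  3  1  2  1  1  2  3  2  2  2  2  2

2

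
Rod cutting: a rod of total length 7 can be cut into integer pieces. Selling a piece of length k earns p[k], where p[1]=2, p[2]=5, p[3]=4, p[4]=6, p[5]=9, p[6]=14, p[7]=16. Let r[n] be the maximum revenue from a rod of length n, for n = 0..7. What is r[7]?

17

   n    0    1    2    3    4    5    6    7
r[n]    0    2    5    7   10   12   15   17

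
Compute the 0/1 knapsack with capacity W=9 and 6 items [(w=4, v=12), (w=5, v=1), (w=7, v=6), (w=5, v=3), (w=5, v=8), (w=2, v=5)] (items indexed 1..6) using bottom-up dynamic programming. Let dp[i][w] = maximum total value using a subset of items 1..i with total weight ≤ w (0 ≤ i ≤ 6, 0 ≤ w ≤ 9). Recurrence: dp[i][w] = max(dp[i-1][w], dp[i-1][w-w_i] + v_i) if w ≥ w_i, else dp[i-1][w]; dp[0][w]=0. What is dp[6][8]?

17

i\w   0   1   2   3   4   5   6   7   8   9
  0   0   0   0   0   0   0   0   0   0   0
  1   0   0   0   0  12  12  12  12  12  12
  2   0   0   0   0  12  12  12  12  12  13
  3   0   0   0   0  12  12  12  12  12  13
  4   0   0   0   0  12  12  12  12  12  15
  5   0   0   0   0  12  12  12  12  12  20
  6   0   0   5   5  12  12  17  17  17  20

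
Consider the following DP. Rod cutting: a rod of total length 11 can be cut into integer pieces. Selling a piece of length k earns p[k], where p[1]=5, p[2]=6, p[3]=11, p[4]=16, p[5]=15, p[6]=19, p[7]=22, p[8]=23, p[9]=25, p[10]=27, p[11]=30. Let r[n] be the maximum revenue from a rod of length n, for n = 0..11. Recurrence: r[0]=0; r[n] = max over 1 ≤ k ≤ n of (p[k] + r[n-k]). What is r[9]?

   n    0    1    2    3    4    5    6    7    8    9   10   11
r[n]    0    5   10   15   20   25   30   35   40   45   50   55

45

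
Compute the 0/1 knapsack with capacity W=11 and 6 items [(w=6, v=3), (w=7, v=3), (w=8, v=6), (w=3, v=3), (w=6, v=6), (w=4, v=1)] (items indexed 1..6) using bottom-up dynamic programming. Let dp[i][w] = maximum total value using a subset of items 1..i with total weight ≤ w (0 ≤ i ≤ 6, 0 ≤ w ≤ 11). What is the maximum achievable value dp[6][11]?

9

i\w   0   1   2   3   4   5   6   7   8   9  10  11
  0   0   0   0   0   0   0   0   0   0   0   0   0
  1   0   0   0   0   0   0   3   3   3   3   3   3
  2   0   0   0   0   0   0   3   3   3   3   3   3
  3   0   0   0   0   0   0   3   3   6   6   6   6
  4   0   0   0   3   3   3   3   3   6   6   6   9
  5   0   0   0   3   3   3   6   6   6   9   9   9
  6   0   0   0   3   3   3   6   6   6   9   9   9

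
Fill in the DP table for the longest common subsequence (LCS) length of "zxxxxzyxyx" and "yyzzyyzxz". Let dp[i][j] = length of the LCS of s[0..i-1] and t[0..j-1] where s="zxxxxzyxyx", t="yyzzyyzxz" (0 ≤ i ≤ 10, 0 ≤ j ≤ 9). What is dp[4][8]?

   ''  y  y  z  z  y  y  z  x  z
''  0  0  0  0  0  0  0  0  0  0
 z  0  0  0  1  1  1  1  1  1  1
 x  0  0  0  1  1  1  1  1  2  2
 x  0  0  0  1  1  1  1  1  2  2
 x  0  0  0  1  1  1  1  1  2  2
 x  0  0  0  1  1  1  1  1  2  2
 z  0  0  0  1  2  2  2  2  2  3
 y  0  1  1  1  2  3  3  3  3  3
 x  0  1  1  1  2  3  3  3  4  4
 y  0  1  2  2  2  3  4  4  4  4
 x  0  1  2  2  2  3  4  4  5  5

2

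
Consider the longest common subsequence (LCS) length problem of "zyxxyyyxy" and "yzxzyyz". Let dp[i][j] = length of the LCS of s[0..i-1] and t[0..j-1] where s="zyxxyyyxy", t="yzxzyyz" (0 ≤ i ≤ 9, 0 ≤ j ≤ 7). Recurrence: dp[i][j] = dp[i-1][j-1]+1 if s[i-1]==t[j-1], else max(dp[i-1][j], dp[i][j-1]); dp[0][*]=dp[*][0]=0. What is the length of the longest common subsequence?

   ''  y  z  x  z  y  y  z
''  0  0  0  0  0  0  0  0
 z  0  0  1  1  1  1  1  1
 y  0  1  1  1  1  2  2  2
 x  0  1  1  2  2  2  2  2
 x  0  1  1  2  2  2  2  2
 y  0  1  1  2  2  3  3  3
 y  0  1  1  2  2  3  4  4
 y  0  1  1  2  2  3  4  4
 x  0  1  1  2  2  3  4  4
 y  0  1  1  2  2  3  4  4

4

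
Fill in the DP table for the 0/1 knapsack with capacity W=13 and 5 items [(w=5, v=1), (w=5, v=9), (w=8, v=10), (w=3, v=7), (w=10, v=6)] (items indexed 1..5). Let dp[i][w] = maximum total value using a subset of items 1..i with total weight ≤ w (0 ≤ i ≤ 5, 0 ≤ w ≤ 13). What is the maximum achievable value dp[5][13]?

19

i\w   0   1   2   3   4   5   6   7   8   9  10  11  12  13
  0   0   0   0   0   0   0   0   0   0   0   0   0   0   0
  1   0   0   0   0   0   1   1   1   1   1   1   1   1   1
  2   0   0   0   0   0   9   9   9   9   9  10  10  10  10
  3   0   0   0   0   0   9   9   9  10  10  10  10  10  19
  4   0   0   0   7   7   9   9   9  16  16  16  17  17  19
  5   0   0   0   7   7   9   9   9  16  16  16  17  17  19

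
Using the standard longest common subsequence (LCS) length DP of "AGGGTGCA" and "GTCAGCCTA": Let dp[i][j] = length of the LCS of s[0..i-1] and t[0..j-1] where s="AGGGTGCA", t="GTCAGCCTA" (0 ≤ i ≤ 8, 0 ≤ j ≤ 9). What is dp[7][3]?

3

   ''  G  T  C  A  G  C  C  T  A
''  0  0  0  0  0  0  0  0  0  0
 A  0  0  0  0  1  1  1  1  1  1
 G  0  1  1  1  1  2  2  2  2  2
 G  0  1  1  1  1  2  2  2  2  2
 G  0  1  1  1  1  2  2  2  2  2
 T  0  1  2  2  2  2  2  2  3  3
 G  0  1  2  2  2  3  3  3  3  3
 C  0  1  2  3  3  3  4  4  4  4
 A  0  1  2  3  4  4  4  4  4  5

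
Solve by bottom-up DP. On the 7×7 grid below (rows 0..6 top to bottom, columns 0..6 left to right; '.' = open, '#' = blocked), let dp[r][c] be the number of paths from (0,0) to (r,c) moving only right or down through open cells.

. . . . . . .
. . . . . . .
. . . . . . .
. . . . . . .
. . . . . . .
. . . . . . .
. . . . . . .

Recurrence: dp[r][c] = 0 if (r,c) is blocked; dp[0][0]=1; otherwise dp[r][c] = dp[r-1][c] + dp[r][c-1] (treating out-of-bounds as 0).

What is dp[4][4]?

70

r\c   0   1   2   3   4   5   6
  0   1   1   1   1   1   1   1
  1   1   2   3   4   5   6   7
  2   1   3   6  10  15  21  28
  3   1   4  10  20  35  56  84
  4   1   5  15  35  70 126 210
  5   1   6  21  56 126 252 462
  6   1   7  28  84 210 462 924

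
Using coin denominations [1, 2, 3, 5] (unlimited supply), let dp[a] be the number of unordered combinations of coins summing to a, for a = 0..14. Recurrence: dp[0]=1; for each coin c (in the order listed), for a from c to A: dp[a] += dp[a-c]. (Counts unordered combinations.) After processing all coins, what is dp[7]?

after  coin     0     1     2     3     4     5     6     7     8     9    10    11    12    13    14
          1     1     1     1     1     1     1     1     1     1     1     1     1     1     1     1
          2     1     1     2     2     3     3     4     4     5     5     6     6     7     7     8
          3     1     1     2     3     4     5     7     8    10    12    14    16    19    21    24
          5     1     1     2     3     4     6     8    10    13    16    20    24    29    34    40

10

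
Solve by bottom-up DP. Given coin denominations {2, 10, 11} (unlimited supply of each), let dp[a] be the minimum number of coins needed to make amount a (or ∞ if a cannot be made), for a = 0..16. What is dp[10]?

1

 a  0  1  2  3  4  5  6  7  8  9 10 11 12 13 14 15 16
dp  0  -  1  -  2  -  3  -  4  -  1  1  2  2  3  3  4
(- denotes ∞ / unreachable)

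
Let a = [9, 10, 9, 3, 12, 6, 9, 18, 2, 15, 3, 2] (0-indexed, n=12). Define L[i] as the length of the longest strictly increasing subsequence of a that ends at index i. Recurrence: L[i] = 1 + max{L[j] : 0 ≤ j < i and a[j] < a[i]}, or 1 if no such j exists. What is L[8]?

   i    0    1    2    3    4    5    6    7    8    9   10   11
a[i]    9   10    9    3   12    6    9   18    2   15    3    2
L[i]    1    2    1    1    3    2    3    4    1    4    2    1

1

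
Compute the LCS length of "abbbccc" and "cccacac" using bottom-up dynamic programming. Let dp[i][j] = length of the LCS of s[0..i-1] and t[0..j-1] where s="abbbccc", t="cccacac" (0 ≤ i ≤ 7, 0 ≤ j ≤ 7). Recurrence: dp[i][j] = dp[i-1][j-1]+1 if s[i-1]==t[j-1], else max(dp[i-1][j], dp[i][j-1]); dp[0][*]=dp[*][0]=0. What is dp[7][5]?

3

   ''  c  c  c  a  c  a  c
''  0  0  0  0  0  0  0  0
 a  0  0  0  0  1  1  1  1
 b  0  0  0  0  1  1  1  1
 b  0  0  0  0  1  1  1  1
 b  0  0  0  0  1  1  1  1
 c  0  1  1  1  1  2  2  2
 c  0  1  2  2  2  2  2  3
 c  0  1  2  3  3  3  3  3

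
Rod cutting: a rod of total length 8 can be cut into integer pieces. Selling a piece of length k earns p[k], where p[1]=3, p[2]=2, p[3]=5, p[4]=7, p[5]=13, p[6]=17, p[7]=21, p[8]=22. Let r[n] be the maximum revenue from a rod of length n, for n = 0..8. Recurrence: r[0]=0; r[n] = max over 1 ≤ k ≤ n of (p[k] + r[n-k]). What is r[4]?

   n    0    1    2    3    4    5    6    7    8
r[n]    0    3    6    9   12   15   18   21   24

12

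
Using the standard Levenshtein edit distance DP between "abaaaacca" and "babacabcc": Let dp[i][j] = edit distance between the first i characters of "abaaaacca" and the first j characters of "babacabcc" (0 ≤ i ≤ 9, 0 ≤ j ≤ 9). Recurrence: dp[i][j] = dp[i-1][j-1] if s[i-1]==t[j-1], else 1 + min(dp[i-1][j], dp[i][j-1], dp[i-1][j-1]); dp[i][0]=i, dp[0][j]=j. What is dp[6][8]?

   ''  b  a  b  a  c  a  b  c  c
''  0  1  2  3  4  5  6  7  8  9
 a  1  1  1  2  3  4  5  6  7  8
 b  2  1  2  1  2  3  4  5  6  7
 a  3  2  1  2  1  2  3  4  5  6
 a  4  3  2  2  2  2  2  3  4  5
 a  5  4  3  3  2  3  2  3  4  5
 a  6  5  4  4  3  3  3  3  4  5
 c  7  6  5  5  4  3  4  4  3  4
 c  8  7  6  6  5  4  4  5  4  3
 a  9  8  7  7  6  5  4  5  5  4

4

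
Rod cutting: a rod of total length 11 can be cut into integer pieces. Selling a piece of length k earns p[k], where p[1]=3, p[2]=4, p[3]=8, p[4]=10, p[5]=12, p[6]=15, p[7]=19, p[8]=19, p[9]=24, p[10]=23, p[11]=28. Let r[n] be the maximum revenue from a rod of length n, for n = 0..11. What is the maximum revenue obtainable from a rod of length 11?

   n    0    1    2    3    4    5    6    7    8    9   10   11
r[n]    0    3    6    9   12   15   18   21   24   27   30   33

33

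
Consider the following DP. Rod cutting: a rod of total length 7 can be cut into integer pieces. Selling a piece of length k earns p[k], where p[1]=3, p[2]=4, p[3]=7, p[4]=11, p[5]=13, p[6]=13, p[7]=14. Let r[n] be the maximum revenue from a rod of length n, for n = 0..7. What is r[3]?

   n    0    1    2    3    4    5    6    7
r[n]    0    3    6    9   12   15   18   21

9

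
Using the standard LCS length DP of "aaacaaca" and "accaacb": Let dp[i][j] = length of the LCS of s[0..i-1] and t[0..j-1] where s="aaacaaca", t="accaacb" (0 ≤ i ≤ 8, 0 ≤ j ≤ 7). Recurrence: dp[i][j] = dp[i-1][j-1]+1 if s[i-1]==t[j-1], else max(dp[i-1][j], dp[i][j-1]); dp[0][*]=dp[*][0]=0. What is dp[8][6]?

5

   ''  a  c  c  a  a  c  b
''  0  0  0  0  0  0  0  0
 a  0  1  1  1  1  1  1  1
 a  0  1  1  1  2  2  2  2
 a  0  1  1  1  2  3  3  3
 c  0  1  2  2  2  3  4  4
 a  0  1  2  2  3  3  4  4
 a  0  1  2  2  3  4  4  4
 c  0  1  2  3  3  4  5  5
 a  0  1  2  3  4  4  5  5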